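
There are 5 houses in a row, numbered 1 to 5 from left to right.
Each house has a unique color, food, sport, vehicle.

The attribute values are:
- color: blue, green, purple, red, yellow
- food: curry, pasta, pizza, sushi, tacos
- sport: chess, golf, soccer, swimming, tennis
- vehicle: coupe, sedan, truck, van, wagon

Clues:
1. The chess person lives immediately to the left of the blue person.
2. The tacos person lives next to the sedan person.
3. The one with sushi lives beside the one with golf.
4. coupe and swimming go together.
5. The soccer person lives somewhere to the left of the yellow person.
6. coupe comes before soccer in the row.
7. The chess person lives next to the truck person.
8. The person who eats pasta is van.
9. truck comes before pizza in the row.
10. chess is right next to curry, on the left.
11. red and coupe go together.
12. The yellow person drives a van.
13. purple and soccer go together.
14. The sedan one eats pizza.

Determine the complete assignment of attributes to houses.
Solution:

House | Color | Food | Sport | Vehicle
--------------------------------------
  1   | green | sushi | chess | wagon
  2   | blue | curry | golf | truck
  3   | red | tacos | swimming | coupe
  4   | purple | pizza | soccer | sedan
  5   | yellow | pasta | tennis | van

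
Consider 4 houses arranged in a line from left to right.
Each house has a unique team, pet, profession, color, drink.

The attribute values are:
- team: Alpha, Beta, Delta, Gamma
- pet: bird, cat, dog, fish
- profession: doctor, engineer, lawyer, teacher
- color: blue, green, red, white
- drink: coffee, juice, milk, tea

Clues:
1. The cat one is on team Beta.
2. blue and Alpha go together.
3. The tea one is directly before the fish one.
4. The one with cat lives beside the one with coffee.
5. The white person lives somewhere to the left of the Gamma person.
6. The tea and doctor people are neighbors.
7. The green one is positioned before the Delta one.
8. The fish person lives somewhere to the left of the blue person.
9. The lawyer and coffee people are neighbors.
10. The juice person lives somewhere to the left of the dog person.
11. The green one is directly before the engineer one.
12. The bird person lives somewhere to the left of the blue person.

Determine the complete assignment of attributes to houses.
Solution:

House | Team | Pet | Profession | Color | Drink
-----------------------------------------------
  1   | Beta | cat | lawyer | white | tea
  2   | Gamma | fish | doctor | green | coffee
  3   | Delta | bird | engineer | red | juice
  4   | Alpha | dog | teacher | blue | milk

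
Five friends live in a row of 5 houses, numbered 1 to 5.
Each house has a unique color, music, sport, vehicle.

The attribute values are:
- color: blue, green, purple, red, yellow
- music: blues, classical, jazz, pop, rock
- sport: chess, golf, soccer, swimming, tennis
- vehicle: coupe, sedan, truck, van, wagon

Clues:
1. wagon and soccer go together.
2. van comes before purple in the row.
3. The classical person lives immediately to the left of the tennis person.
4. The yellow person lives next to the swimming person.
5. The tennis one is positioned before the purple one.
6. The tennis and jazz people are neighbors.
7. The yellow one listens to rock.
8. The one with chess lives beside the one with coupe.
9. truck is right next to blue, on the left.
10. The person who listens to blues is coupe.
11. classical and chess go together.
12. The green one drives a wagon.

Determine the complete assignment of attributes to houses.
Solution:

House | Color | Music | Sport | Vehicle
---------------------------------------
  1   | red | classical | chess | truck
  2   | blue | blues | tennis | coupe
  3   | green | jazz | soccer | wagon
  4   | yellow | rock | golf | van
  5   | purple | pop | swimming | sedan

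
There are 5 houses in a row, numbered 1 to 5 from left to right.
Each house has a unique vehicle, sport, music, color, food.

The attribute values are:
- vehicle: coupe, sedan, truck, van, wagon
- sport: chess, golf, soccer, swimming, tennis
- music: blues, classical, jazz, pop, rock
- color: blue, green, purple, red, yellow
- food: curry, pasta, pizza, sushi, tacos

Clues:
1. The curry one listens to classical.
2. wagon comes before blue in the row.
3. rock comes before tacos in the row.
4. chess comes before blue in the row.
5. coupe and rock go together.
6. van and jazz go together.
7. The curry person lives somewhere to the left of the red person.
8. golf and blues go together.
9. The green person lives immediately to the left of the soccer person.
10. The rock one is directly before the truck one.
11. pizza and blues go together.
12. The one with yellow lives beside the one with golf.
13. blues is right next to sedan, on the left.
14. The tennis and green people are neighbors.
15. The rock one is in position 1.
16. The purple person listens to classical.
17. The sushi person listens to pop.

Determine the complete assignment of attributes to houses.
Solution:

House | Vehicle | Sport | Music | Color | Food
----------------------------------------------
  1   | coupe | tennis | rock | yellow | pasta
  2   | truck | golf | blues | green | pizza
  3   | sedan | soccer | classical | purple | curry
  4   | wagon | chess | pop | red | sushi
  5   | van | swimming | jazz | blue | tacos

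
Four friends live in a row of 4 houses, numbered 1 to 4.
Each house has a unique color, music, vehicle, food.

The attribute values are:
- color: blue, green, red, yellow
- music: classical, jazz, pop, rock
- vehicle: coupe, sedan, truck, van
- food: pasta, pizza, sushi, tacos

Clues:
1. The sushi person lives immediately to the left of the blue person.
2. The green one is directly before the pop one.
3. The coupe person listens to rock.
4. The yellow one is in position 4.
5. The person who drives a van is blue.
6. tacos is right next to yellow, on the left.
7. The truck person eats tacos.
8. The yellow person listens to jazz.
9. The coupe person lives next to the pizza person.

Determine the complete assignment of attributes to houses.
Solution:

House | Color | Music | Vehicle | Food
--------------------------------------
  1   | green | rock | coupe | sushi
  2   | blue | pop | van | pizza
  3   | red | classical | truck | tacos
  4   | yellow | jazz | sedan | pasta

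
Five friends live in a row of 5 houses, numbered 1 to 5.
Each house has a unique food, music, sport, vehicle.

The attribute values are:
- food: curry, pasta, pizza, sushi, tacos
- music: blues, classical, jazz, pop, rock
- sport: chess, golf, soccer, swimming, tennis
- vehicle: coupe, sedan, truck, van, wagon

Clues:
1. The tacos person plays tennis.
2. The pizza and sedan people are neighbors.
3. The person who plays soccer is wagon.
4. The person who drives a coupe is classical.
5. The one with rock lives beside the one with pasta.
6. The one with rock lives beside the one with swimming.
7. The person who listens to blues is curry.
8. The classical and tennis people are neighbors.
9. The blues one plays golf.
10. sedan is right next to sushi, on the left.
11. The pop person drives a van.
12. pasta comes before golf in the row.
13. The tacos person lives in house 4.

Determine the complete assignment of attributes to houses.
Solution:

House | Food | Music | Sport | Vehicle
--------------------------------------
  1   | pizza | rock | soccer | wagon
  2   | pasta | jazz | swimming | sedan
  3   | sushi | classical | chess | coupe
  4   | tacos | pop | tennis | van
  5   | curry | blues | golf | truck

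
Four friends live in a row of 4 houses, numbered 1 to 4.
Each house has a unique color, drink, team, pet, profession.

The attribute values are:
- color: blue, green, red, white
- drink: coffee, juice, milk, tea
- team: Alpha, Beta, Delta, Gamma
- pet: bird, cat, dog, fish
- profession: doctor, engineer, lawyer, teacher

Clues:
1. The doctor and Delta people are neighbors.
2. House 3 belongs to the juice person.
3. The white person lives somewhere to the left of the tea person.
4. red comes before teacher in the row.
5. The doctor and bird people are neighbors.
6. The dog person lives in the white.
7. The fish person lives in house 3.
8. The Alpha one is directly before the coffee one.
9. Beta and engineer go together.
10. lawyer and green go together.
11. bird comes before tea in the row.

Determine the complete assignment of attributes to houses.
Solution:

House | Color | Drink | Team | Pet | Profession
-----------------------------------------------
  1   | white | milk | Alpha | dog | doctor
  2   | green | coffee | Delta | bird | lawyer
  3   | red | juice | Beta | fish | engineer
  4   | blue | tea | Gamma | cat | teacher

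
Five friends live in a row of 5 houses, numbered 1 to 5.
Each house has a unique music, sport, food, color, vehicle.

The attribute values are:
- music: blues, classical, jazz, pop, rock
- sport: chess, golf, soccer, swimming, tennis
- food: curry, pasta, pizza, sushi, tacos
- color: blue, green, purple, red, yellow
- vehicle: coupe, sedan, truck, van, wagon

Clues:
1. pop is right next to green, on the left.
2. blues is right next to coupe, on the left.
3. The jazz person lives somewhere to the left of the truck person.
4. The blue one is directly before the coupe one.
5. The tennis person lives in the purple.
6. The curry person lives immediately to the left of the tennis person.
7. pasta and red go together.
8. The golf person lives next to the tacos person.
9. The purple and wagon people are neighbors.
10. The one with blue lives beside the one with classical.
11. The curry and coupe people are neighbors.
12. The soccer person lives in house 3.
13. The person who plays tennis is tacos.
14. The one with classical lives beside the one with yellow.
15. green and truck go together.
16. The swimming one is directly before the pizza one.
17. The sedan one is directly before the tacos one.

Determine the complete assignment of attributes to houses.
Solution:

House | Music | Sport | Food | Color | Vehicle
----------------------------------------------
  1   | blues | golf | curry | blue | sedan
  2   | classical | tennis | tacos | purple | coupe
  3   | jazz | soccer | sushi | yellow | wagon
  4   | pop | swimming | pasta | red | van
  5   | rock | chess | pizza | green | truck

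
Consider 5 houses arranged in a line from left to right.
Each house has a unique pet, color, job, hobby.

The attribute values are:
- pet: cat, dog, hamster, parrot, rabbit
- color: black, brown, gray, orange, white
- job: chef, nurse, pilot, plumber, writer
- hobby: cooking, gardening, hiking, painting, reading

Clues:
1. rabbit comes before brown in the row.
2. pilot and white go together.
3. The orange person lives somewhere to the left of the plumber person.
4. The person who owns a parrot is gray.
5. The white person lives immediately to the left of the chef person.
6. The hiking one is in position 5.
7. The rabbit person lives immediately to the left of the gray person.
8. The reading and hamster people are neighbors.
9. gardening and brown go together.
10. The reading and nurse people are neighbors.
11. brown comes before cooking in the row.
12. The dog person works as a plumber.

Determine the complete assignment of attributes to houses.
Solution:

House | Pet | Color | Job | Hobby
---------------------------------
  1   | rabbit | white | pilot | painting
  2   | parrot | gray | chef | reading
  3   | hamster | brown | nurse | gardening
  4   | cat | orange | writer | cooking
  5   | dog | black | plumber | hiking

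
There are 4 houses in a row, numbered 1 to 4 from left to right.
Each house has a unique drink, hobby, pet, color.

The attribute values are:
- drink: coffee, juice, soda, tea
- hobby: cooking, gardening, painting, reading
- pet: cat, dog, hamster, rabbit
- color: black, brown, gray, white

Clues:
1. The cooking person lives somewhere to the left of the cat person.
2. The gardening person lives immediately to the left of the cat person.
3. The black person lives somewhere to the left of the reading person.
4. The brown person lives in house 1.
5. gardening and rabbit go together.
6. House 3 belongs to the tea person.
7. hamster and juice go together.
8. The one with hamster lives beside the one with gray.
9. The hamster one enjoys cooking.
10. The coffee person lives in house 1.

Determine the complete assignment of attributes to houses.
Solution:

House | Drink | Hobby | Pet | Color
-----------------------------------
  1   | coffee | painting | dog | brown
  2   | juice | cooking | hamster | black
  3   | tea | gardening | rabbit | gray
  4   | soda | reading | cat | white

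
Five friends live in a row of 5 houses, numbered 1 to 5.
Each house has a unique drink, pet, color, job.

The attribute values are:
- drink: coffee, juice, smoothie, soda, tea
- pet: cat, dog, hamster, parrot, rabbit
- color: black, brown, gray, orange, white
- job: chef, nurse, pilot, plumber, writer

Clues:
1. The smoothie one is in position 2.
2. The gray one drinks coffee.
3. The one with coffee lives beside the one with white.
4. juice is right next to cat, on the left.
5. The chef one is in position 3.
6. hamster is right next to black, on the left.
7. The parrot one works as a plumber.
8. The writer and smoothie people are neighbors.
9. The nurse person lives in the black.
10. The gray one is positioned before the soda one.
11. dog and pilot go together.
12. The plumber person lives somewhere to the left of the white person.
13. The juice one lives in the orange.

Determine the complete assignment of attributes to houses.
Solution:

House | Drink | Pet | Color | Job
---------------------------------
  1   | juice | hamster | orange | writer
  2   | smoothie | cat | black | nurse
  3   | tea | rabbit | brown | chef
  4   | coffee | parrot | gray | plumber
  5   | soda | dog | white | pilot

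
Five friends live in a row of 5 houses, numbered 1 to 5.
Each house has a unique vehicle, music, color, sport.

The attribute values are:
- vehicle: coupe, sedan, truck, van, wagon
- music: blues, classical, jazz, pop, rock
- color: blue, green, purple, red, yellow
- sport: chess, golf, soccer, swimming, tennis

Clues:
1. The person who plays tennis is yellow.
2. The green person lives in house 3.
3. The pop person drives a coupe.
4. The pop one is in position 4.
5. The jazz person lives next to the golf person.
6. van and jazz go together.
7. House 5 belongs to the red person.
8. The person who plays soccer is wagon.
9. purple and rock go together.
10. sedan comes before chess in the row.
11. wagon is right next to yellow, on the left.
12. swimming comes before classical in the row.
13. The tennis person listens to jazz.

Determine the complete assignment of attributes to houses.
Solution:

House | Vehicle | Music | Color | Sport
---------------------------------------
  1   | wagon | rock | purple | soccer
  2   | van | jazz | yellow | tennis
  3   | sedan | blues | green | golf
  4   | coupe | pop | blue | swimming
  5   | truck | classical | red | chess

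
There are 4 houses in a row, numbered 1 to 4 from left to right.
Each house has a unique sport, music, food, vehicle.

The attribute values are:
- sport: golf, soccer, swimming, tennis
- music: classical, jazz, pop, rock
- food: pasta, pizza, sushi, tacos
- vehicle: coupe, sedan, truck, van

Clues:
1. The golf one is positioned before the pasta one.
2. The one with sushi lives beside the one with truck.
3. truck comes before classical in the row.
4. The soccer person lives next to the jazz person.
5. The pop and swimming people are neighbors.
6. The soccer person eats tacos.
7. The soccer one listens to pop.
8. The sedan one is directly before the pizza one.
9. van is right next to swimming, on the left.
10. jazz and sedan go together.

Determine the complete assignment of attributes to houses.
Solution:

House | Sport | Music | Food | Vehicle
--------------------------------------
  1   | soccer | pop | tacos | van
  2   | swimming | jazz | sushi | sedan
  3   | golf | rock | pizza | truck
  4   | tennis | classical | pasta | coupe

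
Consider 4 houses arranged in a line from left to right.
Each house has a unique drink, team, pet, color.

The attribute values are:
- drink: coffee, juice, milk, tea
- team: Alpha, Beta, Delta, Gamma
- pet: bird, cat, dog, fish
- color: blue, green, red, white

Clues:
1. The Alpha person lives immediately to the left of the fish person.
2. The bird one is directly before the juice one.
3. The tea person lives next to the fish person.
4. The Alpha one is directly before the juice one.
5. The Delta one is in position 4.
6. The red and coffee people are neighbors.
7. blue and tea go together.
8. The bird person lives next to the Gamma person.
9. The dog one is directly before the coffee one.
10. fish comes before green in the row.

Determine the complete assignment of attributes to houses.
Solution:

House | Drink | Team | Pet | Color
----------------------------------
  1   | tea | Alpha | bird | blue
  2   | juice | Gamma | fish | white
  3   | milk | Beta | dog | red
  4   | coffee | Delta | cat | green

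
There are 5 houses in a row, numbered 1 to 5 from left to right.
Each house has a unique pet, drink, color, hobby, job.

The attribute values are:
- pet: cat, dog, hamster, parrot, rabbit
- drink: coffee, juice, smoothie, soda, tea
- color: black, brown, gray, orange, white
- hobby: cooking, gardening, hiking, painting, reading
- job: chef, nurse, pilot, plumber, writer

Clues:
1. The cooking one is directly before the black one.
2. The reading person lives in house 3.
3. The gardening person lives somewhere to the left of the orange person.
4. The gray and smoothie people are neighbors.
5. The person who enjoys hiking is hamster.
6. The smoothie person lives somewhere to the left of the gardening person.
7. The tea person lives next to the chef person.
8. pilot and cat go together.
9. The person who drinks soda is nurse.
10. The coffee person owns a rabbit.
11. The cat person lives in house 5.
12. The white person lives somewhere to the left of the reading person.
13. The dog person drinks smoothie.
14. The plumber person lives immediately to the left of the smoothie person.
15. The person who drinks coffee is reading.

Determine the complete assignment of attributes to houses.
Solution:

House | Pet | Drink | Color | Hobby | Job
-----------------------------------------
  1   | hamster | tea | gray | hiking | plumber
  2   | dog | smoothie | white | cooking | chef
  3   | rabbit | coffee | black | reading | writer
  4   | parrot | soda | brown | gardening | nurse
  5   | cat | juice | orange | painting | pilot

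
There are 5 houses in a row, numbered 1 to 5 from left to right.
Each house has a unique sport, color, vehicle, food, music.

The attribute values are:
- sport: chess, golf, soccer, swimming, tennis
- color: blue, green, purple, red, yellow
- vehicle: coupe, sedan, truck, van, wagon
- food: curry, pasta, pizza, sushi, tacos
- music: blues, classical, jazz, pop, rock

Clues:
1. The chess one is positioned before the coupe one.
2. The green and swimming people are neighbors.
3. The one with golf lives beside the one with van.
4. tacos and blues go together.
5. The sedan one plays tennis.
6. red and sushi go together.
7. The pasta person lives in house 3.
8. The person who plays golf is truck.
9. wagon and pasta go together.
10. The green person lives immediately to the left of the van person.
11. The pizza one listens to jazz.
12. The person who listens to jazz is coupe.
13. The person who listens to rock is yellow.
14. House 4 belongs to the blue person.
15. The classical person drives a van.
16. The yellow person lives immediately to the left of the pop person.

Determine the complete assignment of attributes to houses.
Solution:

House | Sport | Color | Vehicle | Food | Music
----------------------------------------------
  1   | golf | green | truck | tacos | blues
  2   | swimming | red | van | sushi | classical
  3   | chess | yellow | wagon | pasta | rock
  4   | tennis | blue | sedan | curry | pop
  5   | soccer | purple | coupe | pizza | jazz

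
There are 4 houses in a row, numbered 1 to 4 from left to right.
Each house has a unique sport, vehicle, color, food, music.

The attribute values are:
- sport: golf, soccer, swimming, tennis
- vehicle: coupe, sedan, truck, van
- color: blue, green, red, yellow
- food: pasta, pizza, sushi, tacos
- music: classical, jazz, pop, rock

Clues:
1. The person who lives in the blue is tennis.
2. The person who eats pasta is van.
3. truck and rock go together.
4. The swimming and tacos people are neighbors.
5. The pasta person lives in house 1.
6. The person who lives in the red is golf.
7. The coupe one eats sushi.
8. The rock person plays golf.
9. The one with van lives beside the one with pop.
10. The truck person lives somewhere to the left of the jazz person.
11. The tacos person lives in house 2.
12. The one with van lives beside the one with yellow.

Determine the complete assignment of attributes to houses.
Solution:

House | Sport | Vehicle | Color | Food | Music
----------------------------------------------
  1   | swimming | van | green | pasta | classical
  2   | soccer | sedan | yellow | tacos | pop
  3   | golf | truck | red | pizza | rock
  4   | tennis | coupe | blue | sushi | jazz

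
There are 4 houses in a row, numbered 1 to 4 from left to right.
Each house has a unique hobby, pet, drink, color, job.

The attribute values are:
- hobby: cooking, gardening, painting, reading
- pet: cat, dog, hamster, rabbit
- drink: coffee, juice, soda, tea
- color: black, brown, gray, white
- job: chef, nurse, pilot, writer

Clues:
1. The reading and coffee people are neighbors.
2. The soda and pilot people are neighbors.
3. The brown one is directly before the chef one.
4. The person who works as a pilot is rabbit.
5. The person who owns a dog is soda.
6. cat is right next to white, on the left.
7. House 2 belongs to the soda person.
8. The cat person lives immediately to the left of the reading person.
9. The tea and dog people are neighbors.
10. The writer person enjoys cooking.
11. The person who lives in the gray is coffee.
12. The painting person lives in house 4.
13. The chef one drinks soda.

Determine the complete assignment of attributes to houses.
Solution:

House | Hobby | Pet | Drink | Color | Job
-----------------------------------------
  1   | cooking | cat | tea | brown | writer
  2   | reading | dog | soda | white | chef
  3   | gardening | rabbit | coffee | gray | pilot
  4   | painting | hamster | juice | black | nurse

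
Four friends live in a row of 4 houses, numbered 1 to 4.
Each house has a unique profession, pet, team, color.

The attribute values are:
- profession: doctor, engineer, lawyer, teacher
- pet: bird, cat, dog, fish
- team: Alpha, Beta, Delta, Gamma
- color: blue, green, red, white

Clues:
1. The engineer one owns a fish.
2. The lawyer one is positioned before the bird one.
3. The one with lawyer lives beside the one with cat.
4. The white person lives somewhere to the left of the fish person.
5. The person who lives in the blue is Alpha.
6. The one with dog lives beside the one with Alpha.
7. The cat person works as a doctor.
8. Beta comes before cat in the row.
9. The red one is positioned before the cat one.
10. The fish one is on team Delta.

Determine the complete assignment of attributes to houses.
Solution:

House | Profession | Pet | Team | Color
---------------------------------------
  1   | lawyer | dog | Beta | red
  2   | doctor | cat | Alpha | blue
  3   | teacher | bird | Gamma | white
  4   | engineer | fish | Delta | green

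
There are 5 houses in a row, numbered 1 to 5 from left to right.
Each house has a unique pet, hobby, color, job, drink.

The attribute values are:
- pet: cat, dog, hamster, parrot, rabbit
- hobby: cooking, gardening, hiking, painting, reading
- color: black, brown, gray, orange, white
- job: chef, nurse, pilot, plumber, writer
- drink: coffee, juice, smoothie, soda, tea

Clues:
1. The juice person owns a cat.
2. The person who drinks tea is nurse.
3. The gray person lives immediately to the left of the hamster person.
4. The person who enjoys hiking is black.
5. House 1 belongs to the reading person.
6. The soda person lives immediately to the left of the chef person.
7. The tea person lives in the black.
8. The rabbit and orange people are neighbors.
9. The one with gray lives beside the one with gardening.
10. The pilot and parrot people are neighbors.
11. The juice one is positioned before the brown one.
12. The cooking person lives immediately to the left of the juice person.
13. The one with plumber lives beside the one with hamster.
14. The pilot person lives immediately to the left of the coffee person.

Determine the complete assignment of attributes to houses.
Solution:

House | Pet | Hobby | Color | Job | Drink
-----------------------------------------
  1   | rabbit | reading | white | pilot | soda
  2   | parrot | cooking | orange | chef | coffee
  3   | cat | painting | gray | plumber | juice
  4   | hamster | gardening | brown | writer | smoothie
  5   | dog | hiking | black | nurse | tea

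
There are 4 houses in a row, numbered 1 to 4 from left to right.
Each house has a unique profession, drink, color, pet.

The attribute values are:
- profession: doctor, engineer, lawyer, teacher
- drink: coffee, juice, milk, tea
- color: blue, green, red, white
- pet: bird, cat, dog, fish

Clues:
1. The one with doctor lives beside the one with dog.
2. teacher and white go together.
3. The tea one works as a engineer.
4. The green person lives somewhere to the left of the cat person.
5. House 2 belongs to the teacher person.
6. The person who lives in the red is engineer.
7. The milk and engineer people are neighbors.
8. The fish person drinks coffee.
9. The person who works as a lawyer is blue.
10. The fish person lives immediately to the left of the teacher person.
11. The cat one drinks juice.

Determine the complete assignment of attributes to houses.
Solution:

House | Profession | Drink | Color | Pet
----------------------------------------
  1   | doctor | coffee | green | fish
  2   | teacher | milk | white | dog
  3   | engineer | tea | red | bird
  4   | lawyer | juice | blue | cat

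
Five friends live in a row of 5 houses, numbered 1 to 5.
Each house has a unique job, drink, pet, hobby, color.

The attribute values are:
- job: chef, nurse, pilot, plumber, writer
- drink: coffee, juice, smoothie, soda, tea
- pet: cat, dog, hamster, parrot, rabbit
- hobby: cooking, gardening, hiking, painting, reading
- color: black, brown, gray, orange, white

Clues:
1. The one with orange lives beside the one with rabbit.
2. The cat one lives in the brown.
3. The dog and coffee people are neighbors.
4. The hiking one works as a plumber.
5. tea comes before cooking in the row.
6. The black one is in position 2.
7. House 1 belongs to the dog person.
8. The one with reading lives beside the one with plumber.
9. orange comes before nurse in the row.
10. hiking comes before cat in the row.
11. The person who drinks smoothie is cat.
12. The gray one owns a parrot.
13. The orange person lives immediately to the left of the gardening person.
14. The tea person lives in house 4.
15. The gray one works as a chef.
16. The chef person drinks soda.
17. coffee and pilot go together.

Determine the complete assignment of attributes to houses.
Solution:

House | Job | Drink | Pet | Hobby | Color
-----------------------------------------
  1   | writer | juice | dog | painting | orange
  2   | pilot | coffee | rabbit | gardening | black
  3   | chef | soda | parrot | reading | gray
  4   | plumber | tea | hamster | hiking | white
  5   | nurse | smoothie | cat | cooking | brown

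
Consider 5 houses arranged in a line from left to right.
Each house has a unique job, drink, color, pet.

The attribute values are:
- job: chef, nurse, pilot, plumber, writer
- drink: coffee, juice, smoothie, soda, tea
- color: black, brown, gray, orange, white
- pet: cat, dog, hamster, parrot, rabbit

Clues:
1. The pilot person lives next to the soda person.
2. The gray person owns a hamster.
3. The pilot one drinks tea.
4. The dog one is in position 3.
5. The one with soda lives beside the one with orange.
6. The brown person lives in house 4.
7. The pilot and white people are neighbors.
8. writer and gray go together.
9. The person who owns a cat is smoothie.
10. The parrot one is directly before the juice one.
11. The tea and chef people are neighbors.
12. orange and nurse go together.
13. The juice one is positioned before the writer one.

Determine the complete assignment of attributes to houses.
Solution:

House | Job | Drink | Color | Pet
---------------------------------
  1   | pilot | tea | black | rabbit
  2   | chef | soda | white | parrot
  3   | nurse | juice | orange | dog
  4   | plumber | smoothie | brown | cat
  5   | writer | coffee | gray | hamster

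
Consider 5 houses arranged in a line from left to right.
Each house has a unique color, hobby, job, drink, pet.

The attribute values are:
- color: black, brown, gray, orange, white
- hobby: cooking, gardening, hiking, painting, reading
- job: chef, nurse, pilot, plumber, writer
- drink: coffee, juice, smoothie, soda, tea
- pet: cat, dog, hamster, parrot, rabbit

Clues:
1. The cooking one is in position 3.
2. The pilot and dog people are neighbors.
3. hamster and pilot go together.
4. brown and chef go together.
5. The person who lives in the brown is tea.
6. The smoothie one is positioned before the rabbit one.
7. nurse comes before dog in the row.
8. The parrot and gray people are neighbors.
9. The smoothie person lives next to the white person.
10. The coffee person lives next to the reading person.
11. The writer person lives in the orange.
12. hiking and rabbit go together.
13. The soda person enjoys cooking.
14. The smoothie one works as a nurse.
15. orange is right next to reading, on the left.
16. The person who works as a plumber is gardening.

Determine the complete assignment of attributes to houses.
Solution:

House | Color | Hobby | Job | Drink | Pet
-----------------------------------------
  1   | orange | painting | writer | coffee | parrot
  2   | gray | reading | nurse | smoothie | cat
  3   | white | cooking | pilot | soda | hamster
  4   | black | gardening | plumber | juice | dog
  5   | brown | hiking | chef | tea | rabbit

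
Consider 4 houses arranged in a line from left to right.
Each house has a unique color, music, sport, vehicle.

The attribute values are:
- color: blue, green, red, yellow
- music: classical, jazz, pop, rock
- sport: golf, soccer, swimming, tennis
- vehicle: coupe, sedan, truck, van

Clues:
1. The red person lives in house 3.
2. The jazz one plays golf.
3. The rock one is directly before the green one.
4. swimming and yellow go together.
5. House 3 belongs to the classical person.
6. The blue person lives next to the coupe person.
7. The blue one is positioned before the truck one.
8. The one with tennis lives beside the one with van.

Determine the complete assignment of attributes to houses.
Solution:

House | Color | Music | Sport | Vehicle
---------------------------------------
  1   | blue | rock | soccer | sedan
  2   | green | jazz | golf | coupe
  3   | red | classical | tennis | truck
  4   | yellow | pop | swimming | van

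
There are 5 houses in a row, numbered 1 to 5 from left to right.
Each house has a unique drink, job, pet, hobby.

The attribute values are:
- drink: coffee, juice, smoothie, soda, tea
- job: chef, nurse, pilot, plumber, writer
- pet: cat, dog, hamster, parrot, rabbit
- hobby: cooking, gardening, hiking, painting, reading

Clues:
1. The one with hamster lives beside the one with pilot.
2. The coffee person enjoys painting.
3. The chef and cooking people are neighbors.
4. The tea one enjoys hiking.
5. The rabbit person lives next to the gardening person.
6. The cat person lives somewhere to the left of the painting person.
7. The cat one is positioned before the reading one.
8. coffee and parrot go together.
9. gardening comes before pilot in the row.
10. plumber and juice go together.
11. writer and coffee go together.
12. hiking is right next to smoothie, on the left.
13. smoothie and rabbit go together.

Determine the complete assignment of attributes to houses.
Solution:

House | Drink | Job | Pet | Hobby
---------------------------------
  1   | tea | chef | cat | hiking
  2   | smoothie | nurse | rabbit | cooking
  3   | juice | plumber | hamster | gardening
  4   | soda | pilot | dog | reading
  5   | coffee | writer | parrot | painting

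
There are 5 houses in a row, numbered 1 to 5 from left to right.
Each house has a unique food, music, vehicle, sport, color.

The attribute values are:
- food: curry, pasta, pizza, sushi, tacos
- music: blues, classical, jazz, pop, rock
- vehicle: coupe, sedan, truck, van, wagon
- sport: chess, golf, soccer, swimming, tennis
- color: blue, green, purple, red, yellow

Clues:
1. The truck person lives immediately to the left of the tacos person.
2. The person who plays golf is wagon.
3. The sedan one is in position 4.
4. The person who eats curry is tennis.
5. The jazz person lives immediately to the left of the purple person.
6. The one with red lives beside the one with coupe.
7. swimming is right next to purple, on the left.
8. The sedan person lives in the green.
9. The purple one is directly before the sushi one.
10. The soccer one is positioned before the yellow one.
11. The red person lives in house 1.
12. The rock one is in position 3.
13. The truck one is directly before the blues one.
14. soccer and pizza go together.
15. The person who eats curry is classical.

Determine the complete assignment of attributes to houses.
Solution:

House | Food | Music | Vehicle | Sport | Color
----------------------------------------------
  1   | pasta | jazz | truck | swimming | red
  2   | tacos | blues | coupe | chess | purple
  3   | sushi | rock | wagon | golf | blue
  4   | pizza | pop | sedan | soccer | green
  5   | curry | classical | van | tennis | yellow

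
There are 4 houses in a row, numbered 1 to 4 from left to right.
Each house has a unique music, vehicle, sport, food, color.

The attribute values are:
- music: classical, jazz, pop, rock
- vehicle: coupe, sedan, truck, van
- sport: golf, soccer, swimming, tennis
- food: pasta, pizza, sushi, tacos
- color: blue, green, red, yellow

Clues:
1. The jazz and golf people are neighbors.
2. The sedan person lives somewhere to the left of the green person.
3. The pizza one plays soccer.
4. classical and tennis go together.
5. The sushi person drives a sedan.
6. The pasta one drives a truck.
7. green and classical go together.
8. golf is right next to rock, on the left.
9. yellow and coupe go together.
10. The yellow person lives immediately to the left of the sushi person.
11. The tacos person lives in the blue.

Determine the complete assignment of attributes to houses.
Solution:

House | Music | Vehicle | Sport | Food | Color
----------------------------------------------
  1   | jazz | coupe | soccer | pizza | yellow
  2   | pop | sedan | golf | sushi | red
  3   | rock | van | swimming | tacos | blue
  4   | classical | truck | tennis | pasta | green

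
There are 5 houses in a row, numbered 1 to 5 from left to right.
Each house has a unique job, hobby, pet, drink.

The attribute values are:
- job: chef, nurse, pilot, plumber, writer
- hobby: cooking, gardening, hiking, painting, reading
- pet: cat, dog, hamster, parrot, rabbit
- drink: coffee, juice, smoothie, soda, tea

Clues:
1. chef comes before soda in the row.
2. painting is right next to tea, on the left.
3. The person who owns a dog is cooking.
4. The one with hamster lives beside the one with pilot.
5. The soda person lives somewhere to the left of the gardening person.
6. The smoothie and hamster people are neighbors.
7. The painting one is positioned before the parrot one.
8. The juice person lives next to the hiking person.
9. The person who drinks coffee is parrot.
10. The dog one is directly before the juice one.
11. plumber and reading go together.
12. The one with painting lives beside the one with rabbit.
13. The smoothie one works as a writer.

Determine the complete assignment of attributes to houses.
Solution:

House | Job | Hobby | Pet | Drink
---------------------------------
  1   | writer | cooking | dog | smoothie
  2   | chef | painting | hamster | juice
  3   | pilot | hiking | rabbit | tea
  4   | plumber | reading | cat | soda
  5   | nurse | gardening | parrot | coffee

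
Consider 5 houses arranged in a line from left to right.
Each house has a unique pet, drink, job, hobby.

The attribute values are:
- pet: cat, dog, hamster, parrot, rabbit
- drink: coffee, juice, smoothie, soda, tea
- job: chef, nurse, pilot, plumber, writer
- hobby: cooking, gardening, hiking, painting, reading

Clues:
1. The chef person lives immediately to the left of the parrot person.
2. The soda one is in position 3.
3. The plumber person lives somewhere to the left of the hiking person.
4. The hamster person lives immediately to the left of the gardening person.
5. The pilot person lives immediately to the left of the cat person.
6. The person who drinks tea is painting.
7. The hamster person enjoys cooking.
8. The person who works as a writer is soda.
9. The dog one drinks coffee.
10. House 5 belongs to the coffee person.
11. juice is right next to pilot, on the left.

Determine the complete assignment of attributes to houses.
Solution:

House | Pet | Drink | Job | Hobby
---------------------------------
  1   | hamster | juice | chef | cooking
  2   | parrot | smoothie | pilot | gardening
  3   | cat | soda | writer | reading
  4   | rabbit | tea | plumber | painting
  5   | dog | coffee | nurse | hiking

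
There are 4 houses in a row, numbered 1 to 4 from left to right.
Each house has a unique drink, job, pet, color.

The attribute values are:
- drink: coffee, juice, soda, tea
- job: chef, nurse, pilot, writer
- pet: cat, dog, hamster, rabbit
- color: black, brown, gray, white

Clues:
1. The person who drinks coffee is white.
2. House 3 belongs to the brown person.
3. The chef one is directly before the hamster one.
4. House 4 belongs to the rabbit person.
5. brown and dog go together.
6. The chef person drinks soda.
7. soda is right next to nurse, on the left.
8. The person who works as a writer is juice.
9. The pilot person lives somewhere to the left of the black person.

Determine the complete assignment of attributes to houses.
Solution:

House | Drink | Job | Pet | Color
---------------------------------
  1   | soda | chef | cat | gray
  2   | coffee | nurse | hamster | white
  3   | tea | pilot | dog | brown
  4   | juice | writer | rabbit | black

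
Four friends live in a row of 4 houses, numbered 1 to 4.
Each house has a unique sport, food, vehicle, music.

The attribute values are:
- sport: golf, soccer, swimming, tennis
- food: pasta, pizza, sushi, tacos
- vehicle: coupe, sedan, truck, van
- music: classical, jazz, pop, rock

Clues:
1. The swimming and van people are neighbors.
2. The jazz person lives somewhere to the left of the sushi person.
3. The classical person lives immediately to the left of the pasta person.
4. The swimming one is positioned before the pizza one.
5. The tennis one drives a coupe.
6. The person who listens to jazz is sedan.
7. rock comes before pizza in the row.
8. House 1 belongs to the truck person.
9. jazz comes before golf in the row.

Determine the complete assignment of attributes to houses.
Solution:

House | Sport | Food | Vehicle | Music
--------------------------------------
  1   | soccer | tacos | truck | classical
  2   | swimming | pasta | sedan | jazz
  3   | golf | sushi | van | rock
  4   | tennis | pizza | coupe | pop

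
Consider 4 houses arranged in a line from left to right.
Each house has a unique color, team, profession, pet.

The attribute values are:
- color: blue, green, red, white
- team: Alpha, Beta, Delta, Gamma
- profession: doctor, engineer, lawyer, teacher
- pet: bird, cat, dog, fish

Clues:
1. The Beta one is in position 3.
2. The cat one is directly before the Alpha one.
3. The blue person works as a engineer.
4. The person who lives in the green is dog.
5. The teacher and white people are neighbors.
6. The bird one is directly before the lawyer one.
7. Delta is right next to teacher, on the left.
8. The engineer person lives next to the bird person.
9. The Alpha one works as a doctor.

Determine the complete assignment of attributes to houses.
Solution:

House | Color | Team | Profession | Pet
---------------------------------------
  1   | blue | Delta | engineer | fish
  2   | red | Gamma | teacher | bird
  3   | white | Beta | lawyer | cat
  4   | green | Alpha | doctor | dog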